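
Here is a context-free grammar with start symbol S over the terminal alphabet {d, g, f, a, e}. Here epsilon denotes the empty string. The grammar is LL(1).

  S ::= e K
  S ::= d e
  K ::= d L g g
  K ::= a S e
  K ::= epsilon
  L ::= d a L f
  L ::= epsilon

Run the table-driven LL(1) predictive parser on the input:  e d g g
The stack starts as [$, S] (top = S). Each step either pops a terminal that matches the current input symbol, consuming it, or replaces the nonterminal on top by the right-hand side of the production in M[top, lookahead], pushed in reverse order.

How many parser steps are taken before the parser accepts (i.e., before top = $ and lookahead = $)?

7

     Stack      Input      Action
  1  $ S        e d g g $  expand S ::= e K
  2  $ K e      e d g g $  match e
  3  $ K        d g g $    expand K ::= d L g g
  4  $ g g L d  d g g $    match d
  5  $ g g L    g g $      expand L ::= epsilon
  6  $ g g      g g $      match g
  7  $ g        g $        match g
Accept reached after 7 steps.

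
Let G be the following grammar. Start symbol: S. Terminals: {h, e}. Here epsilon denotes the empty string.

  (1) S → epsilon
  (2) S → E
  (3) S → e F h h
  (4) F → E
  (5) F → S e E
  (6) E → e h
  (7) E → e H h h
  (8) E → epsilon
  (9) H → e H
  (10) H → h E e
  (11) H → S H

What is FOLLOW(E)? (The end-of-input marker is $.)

{$, e, h}

FIRST(E): from E→e h we get {e}; from E→e H h h we get {e}; from E→epsilon we get {epsilon}. So FIRST(E) = {epsilon, e}.
FIRST(S): from S→epsilon we get {epsilon}; from S→E we get {epsilon, e}; from S→e F h h we get {e}. So FIRST(S) = {epsilon, e}.
FIRST(F): from F→E we get {epsilon, e}; from F→S e E we get {e}. So FIRST(F) = {epsilon, e}.
FIRST(H): from H→e H we get {e}; from H→h E e we get {h}; from H→S H we get {e, h}. So FIRST(H) = {e, h}.
FOLLOW(S) includes $ since S is the start symbol.
FOLLOW(S): in F→S e E, S is followed by e E with FIRST {e}; in H→S H, S is followed by H with FIRST {e, h}. Thus FOLLOW(S) = {$, e, h}.
FOLLOW(F): in S→e F h h, F is followed by h h with FIRST {h}. Thus FOLLOW(F) = {h}.
FOLLOW(E): in S→E, the suffix after E is empty, so FOLLOW(E) ⊇ FOLLOW(S) = {$, e, h}; in F→E, the suffix after E is empty, so FOLLOW(E) ⊇ FOLLOW(F) = {h}; in F→S e E, the suffix after E is empty, so FOLLOW(E) ⊇ FOLLOW(F) = {h}; in H→h E e, E is followed by e with FIRST {e}. Thus FOLLOW(E) = {$, e, h}.
FOLLOW(H): in E→e H h h, H is followed by h h with FIRST {h}; in H→e H, the suffix after H is empty (adds nothing new); in H→S H, the suffix after H is empty (adds nothing new). Thus FOLLOW(H) = {h}.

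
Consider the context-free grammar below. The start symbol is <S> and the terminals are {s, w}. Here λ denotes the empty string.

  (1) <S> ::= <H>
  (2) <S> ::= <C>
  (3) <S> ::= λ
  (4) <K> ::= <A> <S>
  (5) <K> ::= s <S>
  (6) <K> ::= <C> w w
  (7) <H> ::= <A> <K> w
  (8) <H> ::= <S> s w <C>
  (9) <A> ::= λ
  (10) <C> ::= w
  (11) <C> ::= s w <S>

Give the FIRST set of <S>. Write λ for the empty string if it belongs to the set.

{λ, s, w}

FIRST(<A>) = {λ}
FIRST(<C>) = {s, w}
FIRST(<S>) = {λ, s, w}  (via <H>, <C>)
FIRST(<K>) = {λ, s, w}  (via <A> <S>, <C> w w)
FIRST(<H>) = {s, w}  (via <A> <K> w, <S> s w <C>)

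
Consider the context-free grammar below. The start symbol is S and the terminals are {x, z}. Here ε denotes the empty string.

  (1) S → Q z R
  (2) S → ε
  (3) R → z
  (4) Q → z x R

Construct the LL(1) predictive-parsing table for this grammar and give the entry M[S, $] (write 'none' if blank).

FIRST(R) = {z}
FIRST(Q) = {z}
FIRST(S) = {ε, z}  (via Q z R)
FOLLOW(S) includes $ since S is the start symbol.
FOLLOW(S): S appears on no right-hand side. Thus FOLLOW(S) = {$}.
For S → Q z R: FIRST(Q z R) = {z}, so it goes in M[S, t] for t ∈ {z}.
For S → ε: FIRST(ε) = {ε}, so it goes in M[S, t] for t ∈ {}; since ε ∈ FIRST, also for every t ∈ FOLLOW(S) = {$}.

S → ε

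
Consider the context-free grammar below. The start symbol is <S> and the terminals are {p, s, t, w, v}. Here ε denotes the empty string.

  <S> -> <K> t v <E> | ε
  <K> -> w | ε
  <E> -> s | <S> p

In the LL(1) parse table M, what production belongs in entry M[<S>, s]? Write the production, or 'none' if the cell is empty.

FIRST(<K>) = {ε, w}
FIRST(<S>) = {ε, t, w}  (via <K> t v <E>)
FIRST(<E>) = {p, s, t, w}  (via <S> p)
FOLLOW(<S>) includes $ since <S> is the start symbol.
FOLLOW(<S>): in <E>-><S> p, <S> is followed by p with FIRST {p}. Thus FOLLOW(<S>) = {$, p}.
For <S> -> <K> t v <E>: FIRST(<K> t v <E>) = {t, w}, so it goes in M[<S>, t] for t ∈ {t, w}.
For <S> -> ε: FIRST(ε) = {ε}, so it goes in M[<S>, t] for t ∈ {}; since ε ∈ FIRST, also for every t ∈ FOLLOW(<S>) = {$, p}.
None of these place a production in M[<S>, s].

none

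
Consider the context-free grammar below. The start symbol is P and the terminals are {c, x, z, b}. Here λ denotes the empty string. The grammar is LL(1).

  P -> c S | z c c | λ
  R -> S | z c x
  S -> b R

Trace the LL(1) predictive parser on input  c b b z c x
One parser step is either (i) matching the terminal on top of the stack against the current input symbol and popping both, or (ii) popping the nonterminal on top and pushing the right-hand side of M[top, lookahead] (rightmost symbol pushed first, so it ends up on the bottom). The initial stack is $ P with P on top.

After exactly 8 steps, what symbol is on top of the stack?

z

step 1: stack=$ P  input=c b b z c x $  — expand P -> c S
step 2: stack=$ S c  input=c b b z c x $  — match c
step 3: stack=$ S  input=b b z c x $  — expand S -> b R
step 4: stack=$ R b  input=b b z c x $  — match b
step 5: stack=$ R  input=b z c x $  — expand R -> S
step 6: stack=$ S  input=b z c x $  — expand S -> b R
step 7: stack=$ R b  input=b z c x $  — match b
step 8: stack=$ R  input=z c x $  — expand R -> z c x
Stack after step 8: $ x c z (top = z).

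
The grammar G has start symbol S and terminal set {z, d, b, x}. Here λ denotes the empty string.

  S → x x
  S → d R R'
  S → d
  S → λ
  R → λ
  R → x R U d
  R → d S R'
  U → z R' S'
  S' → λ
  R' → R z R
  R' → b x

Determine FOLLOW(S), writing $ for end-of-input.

{$, b, d, x, z}

FIRST(S): from S→x x we get {x}; from S→d R R' we get {d}; from S→d we get {d}; from S→λ we get {λ}. So FIRST(S) = {λ, d, x}.
FIRST(R): from R→λ we get {λ}; from R→x R U d we get {x}; from R→d S R' we get {d}. So FIRST(R) = {λ, d, x}.
FIRST(U): from U→z R' S' we get {z}. So FIRST(U) = {z}.
FIRST(S'): from S'→λ we get {λ}. So FIRST(S') = {λ}.
FIRST(R'): from R'→R z R we get {d, x, z}; from R'→b x we get {b}. So FIRST(R') = {b, d, x, z}.
FOLLOW(S) includes $ since S is the start symbol.
FOLLOW(S): in R→d S R', S is followed by R' with FIRST {b, d, x, z}. Thus FOLLOW(S) = {$, b, d, x, z}.
FOLLOW(U): in R→x R U d, U is followed by d with FIRST {d}. Thus FOLLOW(U) = {d}.
FOLLOW(S'): in U→z R' S', the suffix after S' is empty, so FOLLOW(S') ⊇ FOLLOW(U) = {d}. Thus FOLLOW(S') = {d}.
FOLLOW(R): in S→d R R', R is followed by R' with FIRST {b, d, x, z}; in R→x R U d, R is followed by U d with FIRST {z}; in R'→R z R (occurrence 1), R is followed by z R with FIRST {z}; in R'→R z R (occurrence 2), the suffix after R is empty, so FOLLOW(R) ⊇ FOLLOW(R') = {$, b, d, x, z}. Thus FOLLOW(R) = {$, b, d, x, z}.
FOLLOW(R'): in S→d R R', the suffix after R' is empty, so FOLLOW(R') ⊇ FOLLOW(S) = {$, b, d, x, z}; in R→d S R', the suffix after R' is empty, so FOLLOW(R') ⊇ FOLLOW(R) = {$, b, d, x, z}; in U→z R' S', R' is followed by S' with FIRST {λ}; in U→z R' S', the suffix after R' is nullable, so FOLLOW(R') ⊇ FOLLOW(U) = {d}. Thus FOLLOW(R') = {$, b, d, x, z}.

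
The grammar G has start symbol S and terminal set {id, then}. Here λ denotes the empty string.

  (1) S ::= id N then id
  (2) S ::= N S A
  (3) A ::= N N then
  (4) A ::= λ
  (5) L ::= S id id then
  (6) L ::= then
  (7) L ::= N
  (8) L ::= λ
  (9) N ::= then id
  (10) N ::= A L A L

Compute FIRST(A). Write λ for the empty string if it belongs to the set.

FIRST(S) = {id, then}  (via N S A)
FIRST(A) = {λ, id, then}  (via N N then)
FIRST(L) = {λ, id, then}  (via S id id then, N)
FIRST(N) = {λ, id, then}  (via A L A L)

{λ, id, then}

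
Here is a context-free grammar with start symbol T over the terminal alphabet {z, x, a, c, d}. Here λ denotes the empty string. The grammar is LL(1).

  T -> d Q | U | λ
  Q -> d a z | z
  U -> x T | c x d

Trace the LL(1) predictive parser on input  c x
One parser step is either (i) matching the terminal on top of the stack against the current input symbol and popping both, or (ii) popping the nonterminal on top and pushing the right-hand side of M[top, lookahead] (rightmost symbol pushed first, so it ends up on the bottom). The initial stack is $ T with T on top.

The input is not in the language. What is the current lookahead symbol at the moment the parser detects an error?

$

     Stack    Input  Action
  1  $ T      c x $  expand T -> U
  2  $ U      c x $  expand U -> c x d
  3  $ d x c  c x $  match c
  4  $ d x    x $    match x
  5  $ d      $      error: top is terminal d but lookahead is $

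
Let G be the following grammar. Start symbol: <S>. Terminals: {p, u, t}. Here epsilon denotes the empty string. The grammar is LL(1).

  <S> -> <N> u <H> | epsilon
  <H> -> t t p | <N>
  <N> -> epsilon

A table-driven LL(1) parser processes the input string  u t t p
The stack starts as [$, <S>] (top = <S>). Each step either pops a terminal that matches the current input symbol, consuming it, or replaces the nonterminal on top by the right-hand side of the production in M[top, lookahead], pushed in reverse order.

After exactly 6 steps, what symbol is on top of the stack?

     Stack        Input      Action
  1  $ <S>        u t t p $  expand <S> -> <N> u <H>
  2  $ <H> u <N>  u t t p $  expand <N> -> epsilon
  3  $ <H> u      u t t p $  match u
  4  $ <H>        t t p $    expand <H> -> t t p
  5  $ p t t      t t p $    match t
  6  $ p t        t p $      match t
Stack after step 6: $ p (top = p).

p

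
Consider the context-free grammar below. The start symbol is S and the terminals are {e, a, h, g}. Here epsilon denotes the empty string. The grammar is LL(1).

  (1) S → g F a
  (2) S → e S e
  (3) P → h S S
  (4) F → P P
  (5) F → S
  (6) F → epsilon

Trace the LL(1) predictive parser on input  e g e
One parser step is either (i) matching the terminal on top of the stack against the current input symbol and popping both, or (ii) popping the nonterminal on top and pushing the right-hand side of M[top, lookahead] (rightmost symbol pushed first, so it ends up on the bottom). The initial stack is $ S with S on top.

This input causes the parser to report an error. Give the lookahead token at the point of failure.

$

     Stack        Input    Action
  1  $ S          e g e $  expand S → e S e
  2  $ e S e      e g e $  match e
  3  $ e S        g e $    expand S → g F a
  4  $ e a F g    g e $    match g
  5  $ e a F      e $      expand F → S
  6  $ e a S      e $      expand S → e S e
  7  $ e a e S e  e $      match e
  8  $ e a e S    $        error: M[S, $] is empty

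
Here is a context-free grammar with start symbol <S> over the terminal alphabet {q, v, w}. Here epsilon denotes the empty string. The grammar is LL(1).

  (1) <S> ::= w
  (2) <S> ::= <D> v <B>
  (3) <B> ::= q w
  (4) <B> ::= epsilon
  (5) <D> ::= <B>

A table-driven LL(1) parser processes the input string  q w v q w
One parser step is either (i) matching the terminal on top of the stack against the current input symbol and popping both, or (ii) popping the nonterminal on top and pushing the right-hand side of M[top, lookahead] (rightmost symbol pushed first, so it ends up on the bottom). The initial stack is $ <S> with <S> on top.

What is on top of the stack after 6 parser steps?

step 1: stack=$ <S>  input=q w v q w $  — expand <S> ::= <D> v <B>
step 2: stack=$ <B> v <D>  input=q w v q w $  — expand <D> ::= <B>
step 3: stack=$ <B> v <B>  input=q w v q w $  — expand <B> ::= q w
step 4: stack=$ <B> v w q  input=q w v q w $  — match q
step 5: stack=$ <B> v w  input=w v q w $  — match w
step 6: stack=$ <B> v  input=v q w $  — match v
Stack after step 6: $ <B> (top = <B>).

<B>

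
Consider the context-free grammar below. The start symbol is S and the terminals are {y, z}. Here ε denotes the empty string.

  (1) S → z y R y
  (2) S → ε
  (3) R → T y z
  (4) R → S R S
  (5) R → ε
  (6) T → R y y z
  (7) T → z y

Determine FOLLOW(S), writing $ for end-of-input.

{$, y, z}

FIRST(S): from S→z y R y we get {z}; from S→ε we get {ε}. So FIRST(S) = {ε, z}.
FIRST(R): from R→T y z we get {y, z}; from R→S R S we get {ε, y, z}; from R→ε we get {ε}. So FIRST(R) = {ε, y, z}.
FIRST(T): from T→R y y z we get {y, z}; from T→z y we get {z}. So FIRST(T) = {y, z}.
FOLLOW(S) includes $ since S is the start symbol.
FOLLOW(R): in S→z y R y, R is followed by y with FIRST {y}; in R→S R S, R is followed by S with FIRST {ε, z}; in R→S R S, the suffix after R is nullable (adds nothing new); in T→R y y z, R is followed by y y z with FIRST {y}. Thus FOLLOW(R) = {y, z}.
FOLLOW(S): in R→S R S (occurrence 1), S is followed by R S with FIRST {ε, y, z}; in R→S R S (occurrence 1), the suffix after S is nullable, so FOLLOW(S) ⊇ FOLLOW(R) = {y, z}; in R→S R S (occurrence 2), the suffix after S is empty, so FOLLOW(S) ⊇ FOLLOW(R) = {y, z}. Thus FOLLOW(S) = {$, y, z}.
FOLLOW(T): in R→T y z, T is followed by y z with FIRST {y}. Thus FOLLOW(T) = {y}.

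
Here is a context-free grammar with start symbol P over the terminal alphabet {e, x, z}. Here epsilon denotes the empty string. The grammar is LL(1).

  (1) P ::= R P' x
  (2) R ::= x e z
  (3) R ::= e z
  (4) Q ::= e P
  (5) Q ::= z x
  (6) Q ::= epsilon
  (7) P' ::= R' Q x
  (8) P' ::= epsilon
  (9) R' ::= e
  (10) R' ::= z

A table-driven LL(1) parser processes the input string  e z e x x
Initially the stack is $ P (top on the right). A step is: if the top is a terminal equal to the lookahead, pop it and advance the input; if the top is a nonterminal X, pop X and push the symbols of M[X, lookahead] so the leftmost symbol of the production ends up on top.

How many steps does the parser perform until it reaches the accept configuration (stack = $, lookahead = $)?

      Stack       Input        Action
   1  $ P         e z e x x $  expand P ::= R P' x
   2  $ x P' R    e z e x x $  expand R ::= e z
   3  $ x P' z e  e z e x x $  match e
   4  $ x P' z    z e x x $    match z
   5  $ x P'      e x x $      expand P' ::= R' Q x
   6  $ x x Q R'  e x x $      expand R' ::= e
   7  $ x x Q e   e x x $      match e
   8  $ x x Q     x x $        expand Q ::= epsilon
   9  $ x x       x x $        match x
  10  $ x         x $          match x
Accept reached after 10 steps.

10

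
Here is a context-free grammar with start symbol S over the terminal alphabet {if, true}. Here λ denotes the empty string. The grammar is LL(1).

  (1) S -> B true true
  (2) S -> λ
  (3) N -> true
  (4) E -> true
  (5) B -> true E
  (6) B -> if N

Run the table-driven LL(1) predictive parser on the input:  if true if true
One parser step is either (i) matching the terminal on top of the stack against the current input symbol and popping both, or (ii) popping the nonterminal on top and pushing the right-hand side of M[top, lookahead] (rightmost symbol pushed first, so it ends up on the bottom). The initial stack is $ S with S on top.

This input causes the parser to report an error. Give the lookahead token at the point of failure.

if

step 1: stack=$ S  input=if true if true $  — expand S -> B true true
step 2: stack=$ true true B  input=if true if true $  — expand B -> if N
step 3: stack=$ true true N if  input=if true if true $  — match if
step 4: stack=$ true true N  input=true if true $  — expand N -> true
step 5: stack=$ true true true  input=true if true $  — match true
step 6: stack=$ true true  input=if true $  — error: top is terminal true but lookahead is if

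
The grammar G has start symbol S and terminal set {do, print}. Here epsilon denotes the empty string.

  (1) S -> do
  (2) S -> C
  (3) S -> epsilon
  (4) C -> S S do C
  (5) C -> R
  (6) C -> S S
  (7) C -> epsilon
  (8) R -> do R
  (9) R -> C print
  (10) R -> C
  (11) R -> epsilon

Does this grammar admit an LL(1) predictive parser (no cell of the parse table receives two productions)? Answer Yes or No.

FIRST(S) = {epsilon, do, print}
FIRST(C) = {epsilon, do, print}
FIRST(R) = {epsilon, do, print}
FOLLOW(S) = {$, do, print}
FOLLOW(C) = {$, do, print}
FOLLOW(R) = {$, do, print}
Cell M[C, $] receives both C -> R and C -> S S and C -> epsilon — the grammar is not LL(1).

No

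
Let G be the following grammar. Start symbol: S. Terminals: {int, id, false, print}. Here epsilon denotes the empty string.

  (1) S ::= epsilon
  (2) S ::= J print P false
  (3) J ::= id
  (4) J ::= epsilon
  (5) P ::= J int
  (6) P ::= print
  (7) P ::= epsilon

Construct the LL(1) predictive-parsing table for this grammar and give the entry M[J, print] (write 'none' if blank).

FIRST(J): from J::=id we get {id}; from J::=epsilon we get {epsilon}. So FIRST(J) = {epsilon, id}.
FIRST(S): from S::=epsilon we get {epsilon}; from S::=J print P false we get {id, print}. So FIRST(S) = {epsilon, id, print}.
FIRST(P): from P::=J int we get {id, int}; from P::=print we get {print}; from P::=epsilon we get {epsilon}. So FIRST(P) = {epsilon, id, int, print}.
FOLLOW(S) includes $ since S is the start symbol.
FOLLOW(J): in S::=J print P false, J is followed by print P false with FIRST {print}; in P::=J int, J is followed by int with FIRST {int}. Thus FOLLOW(J) = {int, print}.
For J ::= id: FIRST(id) = {id}, so it goes in M[J, t] for t ∈ {id}.
For J ::= epsilon: FIRST(epsilon) = {epsilon}, so it goes in M[J, t] for t ∈ {}; since epsilon ∈ FIRST, also for every t ∈ FOLLOW(J) = {int, print}.

J ::= epsilon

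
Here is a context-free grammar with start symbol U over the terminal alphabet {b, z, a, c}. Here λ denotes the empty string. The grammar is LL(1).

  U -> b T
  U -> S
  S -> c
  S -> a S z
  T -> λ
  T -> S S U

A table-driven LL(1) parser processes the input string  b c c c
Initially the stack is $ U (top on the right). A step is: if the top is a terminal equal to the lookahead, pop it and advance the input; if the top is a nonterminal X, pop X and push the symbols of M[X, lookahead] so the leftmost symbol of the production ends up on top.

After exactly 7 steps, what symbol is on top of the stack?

U

step 1: stack=$ U  input=b c c c $  — expand U -> b T
step 2: stack=$ T b  input=b c c c $  — match b
step 3: stack=$ T  input=c c c $  — expand T -> S S U
step 4: stack=$ U S S  input=c c c $  — expand S -> c
step 5: stack=$ U S c  input=c c c $  — match c
step 6: stack=$ U S  input=c c $  — expand S -> c
step 7: stack=$ U c  input=c c $  — match c
Stack after step 7: $ U (top = U).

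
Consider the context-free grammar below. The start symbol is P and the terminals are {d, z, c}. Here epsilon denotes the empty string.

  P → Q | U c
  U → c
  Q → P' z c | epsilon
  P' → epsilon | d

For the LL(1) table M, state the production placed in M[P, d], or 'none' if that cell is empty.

P → Q

FIRST(U): from U→c we get {c}. So FIRST(U) = {c}.
FIRST(P'): from P'→epsilon we get {epsilon}; from P'→d we get {d}. So FIRST(P') = {epsilon, d}.
FIRST(Q): from Q→P' z c we get {d, z}; from Q→epsilon we get {epsilon}. So FIRST(Q) = {epsilon, d, z}.
FIRST(P): from P→Q we get {epsilon, d, z}; from P→U c we get {c}. So FIRST(P) = {epsilon, c, d, z}.
FOLLOW(P) includes $ since P is the start symbol.
FOLLOW(P): P appears on no right-hand side. Thus FOLLOW(P) = {$}.
For P → Q: FIRST(Q) = {epsilon, d, z}, so it goes in M[P, t] for t ∈ {d, z}; since epsilon ∈ FIRST, also for every t ∈ FOLLOW(P) = {$}.
For P → U c: FIRST(U c) = {c}, so it goes in M[P, t] for t ∈ {c}.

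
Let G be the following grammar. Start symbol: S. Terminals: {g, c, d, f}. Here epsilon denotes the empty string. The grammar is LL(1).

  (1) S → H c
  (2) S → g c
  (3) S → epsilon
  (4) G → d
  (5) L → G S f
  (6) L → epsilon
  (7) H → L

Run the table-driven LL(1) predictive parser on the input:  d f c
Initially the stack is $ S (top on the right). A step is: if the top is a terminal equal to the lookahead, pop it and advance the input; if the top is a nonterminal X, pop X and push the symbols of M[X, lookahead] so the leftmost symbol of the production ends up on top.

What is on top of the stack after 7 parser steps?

c

     Stack      Input    Action
  1  $ S        d f c $  expand S → H c
  2  $ c H      d f c $  expand H → L
  3  $ c L      d f c $  expand L → G S f
  4  $ c f S G  d f c $  expand G → d
  5  $ c f S d  d f c $  match d
  6  $ c f S    f c $    expand S → epsilon
  7  $ c f      f c $    match f
Stack after step 7: $ c (top = c).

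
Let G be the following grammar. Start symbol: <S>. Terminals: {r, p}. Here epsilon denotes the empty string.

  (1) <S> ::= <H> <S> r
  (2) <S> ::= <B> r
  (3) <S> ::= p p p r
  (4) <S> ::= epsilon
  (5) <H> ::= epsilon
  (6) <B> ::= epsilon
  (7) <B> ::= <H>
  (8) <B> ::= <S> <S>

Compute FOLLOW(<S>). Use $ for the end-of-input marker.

{$, p, r}

FIRST(<H>): from <H>::=epsilon we get {epsilon}. So FIRST(<H>) = {epsilon}.
FIRST(<S>): from <S>::=<H> <S> r we get {p, r}; from <S>::=<B> r we get {p, r}; from <S>::=p p p r we get {p}; from <S>::=epsilon we get {epsilon}. So FIRST(<S>) = {epsilon, p, r}.
FIRST(<B>): from <B>::=epsilon we get {epsilon}; from <B>::=<H> we get {epsilon}; from <B>::=<S> <S> we get {epsilon, p, r}. So FIRST(<B>) = {epsilon, p, r}.
FOLLOW(<S>) includes $ since <S> is the start symbol.
FOLLOW(<B>): in <S>::=<B> r, <B> is followed by r with FIRST {r}. Thus FOLLOW(<B>) = {r}.
FOLLOW(<S>): in <S>::=<H> <S> r, <S> is followed by r with FIRST {r}; in <B>::=<S> <S> (occurrence 1), <S> is followed by <S> with FIRST {epsilon, p, r}; in <B>::=<S> <S> (occurrence 1), the suffix after <S> is nullable, so FOLLOW(<S>) ⊇ FOLLOW(<B>) = {r}; in <B>::=<S> <S> (occurrence 2), the suffix after <S> is empty, so FOLLOW(<S>) ⊇ FOLLOW(<B>) = {r}. Thus FOLLOW(<S>) = {$, p, r}.
FOLLOW(<H>): in <S>::=<H> <S> r, <H> is followed by <S> r with FIRST {p, r}; in <B>::=<H>, the suffix after <H> is empty, so FOLLOW(<H>) ⊇ FOLLOW(<B>) = {r}. Thus FOLLOW(<H>) = {p, r}.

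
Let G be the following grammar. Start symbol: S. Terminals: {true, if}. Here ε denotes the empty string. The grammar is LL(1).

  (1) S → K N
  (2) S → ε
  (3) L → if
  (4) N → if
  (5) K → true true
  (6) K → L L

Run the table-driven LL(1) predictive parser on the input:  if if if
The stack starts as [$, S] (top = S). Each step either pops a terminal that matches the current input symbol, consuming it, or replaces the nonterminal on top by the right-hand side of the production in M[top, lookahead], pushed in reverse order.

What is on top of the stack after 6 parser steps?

N

     Stack     Input       Action
  1  $ S       if if if $  expand S → K N
  2  $ N K     if if if $  expand K → L L
  3  $ N L L   if if if $  expand L → if
  4  $ N L if  if if if $  match if
  5  $ N L     if if $     expand L → if
  6  $ N if    if if $     match if
Stack after step 6: $ N (top = N).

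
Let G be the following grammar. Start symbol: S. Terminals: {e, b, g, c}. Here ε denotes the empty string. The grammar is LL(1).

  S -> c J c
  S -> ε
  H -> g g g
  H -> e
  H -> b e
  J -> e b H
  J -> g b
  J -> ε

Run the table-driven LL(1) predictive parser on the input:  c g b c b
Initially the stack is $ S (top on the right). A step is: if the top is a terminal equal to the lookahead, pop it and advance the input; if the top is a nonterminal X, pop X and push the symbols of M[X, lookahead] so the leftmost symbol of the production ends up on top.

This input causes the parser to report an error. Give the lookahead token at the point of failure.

b

step 1: stack=$ S  input=c g b c b $  — expand S -> c J c
step 2: stack=$ c J c  input=c g b c b $  — match c
step 3: stack=$ c J  input=g b c b $  — expand J -> g b
step 4: stack=$ c b g  input=g b c b $  — match g
step 5: stack=$ c b  input=b c b $  — match b
step 6: stack=$ c  input=c b $  — match c
step 7: stack=$  input=b $  — error: stack empty but input remains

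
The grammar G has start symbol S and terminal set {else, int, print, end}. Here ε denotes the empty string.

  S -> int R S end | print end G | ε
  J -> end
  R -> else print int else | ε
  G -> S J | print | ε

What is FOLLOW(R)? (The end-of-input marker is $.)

FIRST(S) = {ε, int, print}
FIRST(J) = {end}
FIRST(R) = {ε, else}
FIRST(G) = {ε, end, int, print}  (via S J)
FOLLOW(S) includes $ since S is the start symbol.
FOLLOW(S): in S->int R S end, S is followed by end with FIRST {end}; in G->S J, S is followed by J with FIRST {end}. Thus FOLLOW(S) = {$, end}.
FOLLOW(R): in S->int R S end, R is followed by S end with FIRST {end, int, print}. Thus FOLLOW(R) = {end, int, print}.
FOLLOW(G): in S->print end G, the suffix after G is empty, so FOLLOW(G) ⊇ FOLLOW(S) = {$, end}. Thus FOLLOW(G) = {$, end}.
FOLLOW(J): in G->S J, the suffix after J is empty, so FOLLOW(J) ⊇ FOLLOW(G) = {$, end}. Thus FOLLOW(J) = {$, end}.

{end, int, print}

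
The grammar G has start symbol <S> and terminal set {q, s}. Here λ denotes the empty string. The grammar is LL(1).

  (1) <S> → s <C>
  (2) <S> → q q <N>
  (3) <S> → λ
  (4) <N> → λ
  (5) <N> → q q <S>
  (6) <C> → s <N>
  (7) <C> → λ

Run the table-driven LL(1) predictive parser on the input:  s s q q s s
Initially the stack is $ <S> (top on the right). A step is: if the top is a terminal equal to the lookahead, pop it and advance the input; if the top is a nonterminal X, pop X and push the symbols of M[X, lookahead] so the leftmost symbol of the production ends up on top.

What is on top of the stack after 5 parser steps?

     Stack    Input          Action
  1  $ <S>    s s q q s s $  expand <S> → s <C>
  2  $ <C> s  s s q q s s $  match s
  3  $ <C>    s q q s s $    expand <C> → s <N>
  4  $ <N> s  s q q s s $    match s
  5  $ <N>    q q s s $      expand <N> → q q <S>
Stack after step 5: $ <S> q q (top = q).

q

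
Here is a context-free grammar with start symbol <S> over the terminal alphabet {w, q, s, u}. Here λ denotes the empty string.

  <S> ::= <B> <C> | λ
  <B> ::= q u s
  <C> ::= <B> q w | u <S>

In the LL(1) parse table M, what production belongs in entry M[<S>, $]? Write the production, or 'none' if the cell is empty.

FIRST(<B>) = {q}
FIRST(<S>) = {λ, q}  (via <B> <C>)
FIRST(<C>) = {q, u}  (via <B> q w)
FOLLOW(<S>) includes $ since <S> is the start symbol.
FOLLOW(<S>): in <C>::=u <S>, the suffix after <S> is empty, so FOLLOW(<S>) ⊇ FOLLOW(<C>) = {$}. Thus FOLLOW(<S>) = {$}.
FOLLOW(<C>): in <S>::=<B> <C>, the suffix after <C> is empty, so FOLLOW(<C>) ⊇ FOLLOW(<S>) = {$}. Thus FOLLOW(<C>) = {$}.
For <S> ::= <B> <C>: FIRST(<B> <C>) = {q}, so it goes in M[<S>, t] for t ∈ {q}.
For <S> ::= λ: FIRST(λ) = {λ}, so it goes in M[<S>, t] for t ∈ {}; since λ ∈ FIRST, also for every t ∈ FOLLOW(<S>) = {$}.

<S> ::= λ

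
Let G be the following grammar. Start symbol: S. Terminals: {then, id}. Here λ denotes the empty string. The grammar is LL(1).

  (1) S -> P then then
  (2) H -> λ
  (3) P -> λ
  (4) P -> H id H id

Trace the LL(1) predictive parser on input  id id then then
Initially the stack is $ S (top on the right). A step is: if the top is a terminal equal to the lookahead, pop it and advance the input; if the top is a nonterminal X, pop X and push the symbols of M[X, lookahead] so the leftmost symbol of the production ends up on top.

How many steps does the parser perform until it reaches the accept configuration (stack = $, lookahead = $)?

8

step 1: stack=$ S  input=id id then then $  — expand S -> P then then
step 2: stack=$ then then P  input=id id then then $  — expand P -> H id H id
step 3: stack=$ then then id H id H  input=id id then then $  — expand H -> λ
step 4: stack=$ then then id H id  input=id id then then $  — match id
step 5: stack=$ then then id H  input=id then then $  — expand H -> λ
step 6: stack=$ then then id  input=id then then $  — match id
step 7: stack=$ then then  input=then then $  — match then
step 8: stack=$ then  input=then $  — match then
Accept reached after 8 steps.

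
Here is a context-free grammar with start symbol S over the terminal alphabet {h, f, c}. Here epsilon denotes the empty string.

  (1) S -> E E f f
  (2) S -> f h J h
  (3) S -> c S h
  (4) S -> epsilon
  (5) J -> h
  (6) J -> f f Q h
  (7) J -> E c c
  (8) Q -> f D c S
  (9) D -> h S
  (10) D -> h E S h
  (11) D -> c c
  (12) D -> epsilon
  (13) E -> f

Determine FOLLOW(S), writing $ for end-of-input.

FIRST(Q) = {f}
FIRST(D) = {epsilon, c, h}
FIRST(E) = {f}
FIRST(S) = {epsilon, c, f}  (via E E f f)
FIRST(J) = {f, h}  (via E c c)
FOLLOW(S) includes $ since S is the start symbol.
FOLLOW(J): in S->f h J h, J is followed by h with FIRST {h}. Thus FOLLOW(J) = {h}.
FOLLOW(Q): in J->f f Q h, Q is followed by h with FIRST {h}. Thus FOLLOW(Q) = {h}.
FOLLOW(D): in Q->f D c S, D is followed by c S with FIRST {c}. Thus FOLLOW(D) = {c}.
FOLLOW(S): in S->c S h, S is followed by h with FIRST {h}; in Q->f D c S, the suffix after S is empty, so FOLLOW(S) ⊇ FOLLOW(Q) = {h}; in D->h S, the suffix after S is empty, so FOLLOW(S) ⊇ FOLLOW(D) = {c}; in D->h E S h, S is followed by h with FIRST {h}. Thus FOLLOW(S) = {$, c, h}.
FOLLOW(E): in S->E E f f (occurrence 1), E is followed by E f f with FIRST {f}; in S->E E f f (occurrence 2), E is followed by f f with FIRST {f}; in J->E c c, E is followed by c c with FIRST {c}; in D->h E S h, E is followed by S h with FIRST {c, f, h}. Thus FOLLOW(E) = {c, f, h}.

{$, c, h}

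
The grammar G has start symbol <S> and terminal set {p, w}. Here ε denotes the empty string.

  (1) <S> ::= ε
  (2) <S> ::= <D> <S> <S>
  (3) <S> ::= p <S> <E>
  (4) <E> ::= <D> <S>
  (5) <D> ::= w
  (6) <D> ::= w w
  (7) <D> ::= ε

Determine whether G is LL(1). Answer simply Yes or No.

No

FIRST(<S>) = {ε, p, w}
FIRST(<E>) = {ε, p, w}
FIRST(<D>) = {ε, w}
FOLLOW(<S>) = {$, p, w}
FOLLOW(<E>) = {$, p, w}
FOLLOW(<D>) = {$, p, w}
Cell M[<D>, w] receives both <D> ::= w and <D> ::= w w and <D> ::= ε — the grammar is not LL(1).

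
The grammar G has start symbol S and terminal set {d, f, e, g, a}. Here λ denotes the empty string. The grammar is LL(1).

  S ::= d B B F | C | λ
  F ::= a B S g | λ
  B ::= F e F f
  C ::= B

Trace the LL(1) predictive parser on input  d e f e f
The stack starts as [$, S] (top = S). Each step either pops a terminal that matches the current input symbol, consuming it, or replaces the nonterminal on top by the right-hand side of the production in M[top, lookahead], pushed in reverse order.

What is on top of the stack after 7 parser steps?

     Stack          Input        Action
  1  $ S            d e f e f $  expand S ::= d B B F
  2  $ F B B d      d e f e f $  match d
  3  $ F B B        e f e f $    expand B ::= F e F f
  4  $ F B f F e F  e f e f $    expand F ::= λ
  5  $ F B f F e    e f e f $    match e
  6  $ F B f F      f e f $      expand F ::= λ
  7  $ F B f        f e f $      match f
Stack after step 7: $ F B (top = B).

B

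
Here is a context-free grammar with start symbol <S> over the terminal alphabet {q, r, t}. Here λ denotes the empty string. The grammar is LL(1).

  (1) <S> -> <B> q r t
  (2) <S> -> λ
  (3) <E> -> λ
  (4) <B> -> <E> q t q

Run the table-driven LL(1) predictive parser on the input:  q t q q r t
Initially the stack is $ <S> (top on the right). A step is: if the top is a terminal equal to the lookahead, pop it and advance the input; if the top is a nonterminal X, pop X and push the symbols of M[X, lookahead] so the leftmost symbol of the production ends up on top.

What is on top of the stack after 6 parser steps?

     Stack              Input          Action
  1  $ <S>              q t q q r t $  expand <S> -> <B> q r t
  2  $ t r q <B>        q t q q r t $  expand <B> -> <E> q t q
  3  $ t r q q t q <E>  q t q q r t $  expand <E> -> λ
  4  $ t r q q t q      q t q q r t $  match q
  5  $ t r q q t        t q q r t $    match t
  6  $ t r q q          q q r t $      match q
Stack after step 6: $ t r q (top = q).

q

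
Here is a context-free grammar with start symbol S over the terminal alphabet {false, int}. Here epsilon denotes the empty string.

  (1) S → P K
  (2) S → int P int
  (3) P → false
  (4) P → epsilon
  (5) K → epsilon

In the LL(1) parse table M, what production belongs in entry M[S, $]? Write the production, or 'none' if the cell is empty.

S → P K

FIRST(P): from P→false we get {false}; from P→epsilon we get {epsilon}. So FIRST(P) = {epsilon, false}.
FIRST(K): from K→epsilon we get {epsilon}. So FIRST(K) = {epsilon}.
FIRST(S): from S→P K we get {epsilon, false}; from S→int P int we get {int}. So FIRST(S) = {epsilon, false, int}.
FOLLOW(S) includes $ since S is the start symbol.
FOLLOW(S): S appears on no right-hand side. Thus FOLLOW(S) = {$}.
For S → P K: FIRST(P K) = {epsilon, false}, so it goes in M[S, t] for t ∈ {false}; since epsilon ∈ FIRST, also for every t ∈ FOLLOW(S) = {$}.
For S → int P int: FIRST(int P int) = {int}, so it goes in M[S, t] for t ∈ {int}.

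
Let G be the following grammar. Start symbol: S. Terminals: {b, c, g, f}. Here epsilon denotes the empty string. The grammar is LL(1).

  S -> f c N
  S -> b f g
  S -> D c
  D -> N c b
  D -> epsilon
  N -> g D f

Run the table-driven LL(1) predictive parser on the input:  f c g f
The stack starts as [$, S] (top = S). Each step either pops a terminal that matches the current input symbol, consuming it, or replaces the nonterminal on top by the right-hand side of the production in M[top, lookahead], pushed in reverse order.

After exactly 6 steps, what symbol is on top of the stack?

step 1: stack=$ S  input=f c g f $  — expand S -> f c N
step 2: stack=$ N c f  input=f c g f $  — match f
step 3: stack=$ N c  input=c g f $  — match c
step 4: stack=$ N  input=g f $  — expand N -> g D f
step 5: stack=$ f D g  input=g f $  — match g
step 6: stack=$ f D  input=f $  — expand D -> epsilon
Stack after step 6: $ f (top = f).

f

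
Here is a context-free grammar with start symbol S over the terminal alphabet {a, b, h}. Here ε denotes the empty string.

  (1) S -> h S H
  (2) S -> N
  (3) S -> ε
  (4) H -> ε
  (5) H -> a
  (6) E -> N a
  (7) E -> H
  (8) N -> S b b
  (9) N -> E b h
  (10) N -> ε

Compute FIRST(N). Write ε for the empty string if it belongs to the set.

FIRST(H) = {ε, a}
FIRST(S) = {ε, a, b, h}  (via N)
FIRST(E) = {ε, a, b, h}  (via N a, H)
FIRST(N) = {ε, a, b, h}  (via S b b, E b h)

{ε, a, b, h}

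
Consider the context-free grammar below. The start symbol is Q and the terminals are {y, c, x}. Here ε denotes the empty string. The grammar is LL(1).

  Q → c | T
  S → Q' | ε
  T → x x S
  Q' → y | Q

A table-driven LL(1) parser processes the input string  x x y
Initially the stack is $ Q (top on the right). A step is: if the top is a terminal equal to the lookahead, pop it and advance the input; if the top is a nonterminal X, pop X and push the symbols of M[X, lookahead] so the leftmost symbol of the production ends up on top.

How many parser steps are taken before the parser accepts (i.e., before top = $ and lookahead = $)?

step 1: stack=$ Q  input=x x y $  — expand Q → T
step 2: stack=$ T  input=x x y $  — expand T → x x S
step 3: stack=$ S x x  input=x x y $  — match x
step 4: stack=$ S x  input=x y $  — match x
step 5: stack=$ S  input=y $  — expand S → Q'
step 6: stack=$ Q'  input=y $  — expand Q' → y
step 7: stack=$ y  input=y $  — match y
Accept reached after 7 steps.

7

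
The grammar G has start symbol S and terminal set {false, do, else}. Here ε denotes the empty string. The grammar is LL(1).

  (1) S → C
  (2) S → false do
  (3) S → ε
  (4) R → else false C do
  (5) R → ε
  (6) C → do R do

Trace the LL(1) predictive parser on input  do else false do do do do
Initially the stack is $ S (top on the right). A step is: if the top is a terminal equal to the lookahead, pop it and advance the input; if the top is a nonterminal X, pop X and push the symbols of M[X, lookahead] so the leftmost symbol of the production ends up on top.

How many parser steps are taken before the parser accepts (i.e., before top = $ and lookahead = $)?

      Stack                 Input                        Action
   1  $ S                   do else false do do do do $  expand S → C
   2  $ C                   do else false do do do do $  expand C → do R do
   3  $ do R do             do else false do do do do $  match do
   4  $ do R                else false do do do do $     expand R → else false C do
   5  $ do do C false else  else false do do do do $     match else
   6  $ do do C false       false do do do do $          match false
   7  $ do do C             do do do do $                expand C → do R do
   8  $ do do do R do       do do do do $                match do
   9  $ do do do R          do do do $                   expand R → ε
  10  $ do do do            do do do $                   match do
  11  $ do do               do do $                      match do
  12  $ do                  do $                         match do
Accept reached after 12 steps.

12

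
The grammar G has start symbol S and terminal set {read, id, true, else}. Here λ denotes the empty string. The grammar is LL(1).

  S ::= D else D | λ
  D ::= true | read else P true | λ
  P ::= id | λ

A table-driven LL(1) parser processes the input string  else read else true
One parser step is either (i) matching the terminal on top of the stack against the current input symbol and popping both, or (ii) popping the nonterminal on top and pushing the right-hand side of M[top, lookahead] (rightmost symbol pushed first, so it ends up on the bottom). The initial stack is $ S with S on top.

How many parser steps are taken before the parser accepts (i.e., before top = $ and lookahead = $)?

     Stack               Input                  Action
  1  $ S                 else read else true $  expand S ::= D else D
  2  $ D else D          else read else true $  expand D ::= λ
  3  $ D else            else read else true $  match else
  4  $ D                 read else true $       expand D ::= read else P true
  5  $ true P else read  read else true $       match read
  6  $ true P else       else true $            match else
  7  $ true P            true $                 expand P ::= λ
  8  $ true              true $                 match true
Accept reached after 8 steps.

8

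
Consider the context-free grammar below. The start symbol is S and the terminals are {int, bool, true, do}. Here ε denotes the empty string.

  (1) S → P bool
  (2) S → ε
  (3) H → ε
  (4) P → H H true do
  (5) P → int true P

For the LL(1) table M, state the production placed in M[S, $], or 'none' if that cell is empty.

FIRST(H): from H→ε we get {ε}. So FIRST(H) = {ε}.
FIRST(P): from P→H H true do we get {true}; from P→int true P we get {int}. So FIRST(P) = {int, true}.
FIRST(S): from S→P bool we get {int, true}; from S→ε we get {ε}. So FIRST(S) = {ε, int, true}.
FOLLOW(S) includes $ since S is the start symbol.
FOLLOW(S): S appears on no right-hand side. Thus FOLLOW(S) = {$}.
For S → P bool: FIRST(P bool) = {int, true}, so it goes in M[S, t] for t ∈ {int, true}.
For S → ε: FIRST(ε) = {ε}, so it goes in M[S, t] for t ∈ {}; since ε ∈ FIRST, also for every t ∈ FOLLOW(S) = {$}.

S → ε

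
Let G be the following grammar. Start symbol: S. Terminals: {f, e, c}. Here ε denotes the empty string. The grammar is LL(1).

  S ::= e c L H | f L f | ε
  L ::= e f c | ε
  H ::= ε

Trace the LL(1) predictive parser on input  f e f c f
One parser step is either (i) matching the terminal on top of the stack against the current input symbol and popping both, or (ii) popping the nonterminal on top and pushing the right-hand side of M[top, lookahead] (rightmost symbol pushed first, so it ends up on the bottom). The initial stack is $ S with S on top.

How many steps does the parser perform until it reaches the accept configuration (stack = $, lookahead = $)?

step 1: stack=$ S  input=f e f c f $  — expand S ::= f L f
step 2: stack=$ f L f  input=f e f c f $  — match f
step 3: stack=$ f L  input=e f c f $  — expand L ::= e f c
step 4: stack=$ f c f e  input=e f c f $  — match e
step 5: stack=$ f c f  input=f c f $  — match f
step 6: stack=$ f c  input=c f $  — match c
step 7: stack=$ f  input=f $  — match f
Accept reached after 7 steps.

7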